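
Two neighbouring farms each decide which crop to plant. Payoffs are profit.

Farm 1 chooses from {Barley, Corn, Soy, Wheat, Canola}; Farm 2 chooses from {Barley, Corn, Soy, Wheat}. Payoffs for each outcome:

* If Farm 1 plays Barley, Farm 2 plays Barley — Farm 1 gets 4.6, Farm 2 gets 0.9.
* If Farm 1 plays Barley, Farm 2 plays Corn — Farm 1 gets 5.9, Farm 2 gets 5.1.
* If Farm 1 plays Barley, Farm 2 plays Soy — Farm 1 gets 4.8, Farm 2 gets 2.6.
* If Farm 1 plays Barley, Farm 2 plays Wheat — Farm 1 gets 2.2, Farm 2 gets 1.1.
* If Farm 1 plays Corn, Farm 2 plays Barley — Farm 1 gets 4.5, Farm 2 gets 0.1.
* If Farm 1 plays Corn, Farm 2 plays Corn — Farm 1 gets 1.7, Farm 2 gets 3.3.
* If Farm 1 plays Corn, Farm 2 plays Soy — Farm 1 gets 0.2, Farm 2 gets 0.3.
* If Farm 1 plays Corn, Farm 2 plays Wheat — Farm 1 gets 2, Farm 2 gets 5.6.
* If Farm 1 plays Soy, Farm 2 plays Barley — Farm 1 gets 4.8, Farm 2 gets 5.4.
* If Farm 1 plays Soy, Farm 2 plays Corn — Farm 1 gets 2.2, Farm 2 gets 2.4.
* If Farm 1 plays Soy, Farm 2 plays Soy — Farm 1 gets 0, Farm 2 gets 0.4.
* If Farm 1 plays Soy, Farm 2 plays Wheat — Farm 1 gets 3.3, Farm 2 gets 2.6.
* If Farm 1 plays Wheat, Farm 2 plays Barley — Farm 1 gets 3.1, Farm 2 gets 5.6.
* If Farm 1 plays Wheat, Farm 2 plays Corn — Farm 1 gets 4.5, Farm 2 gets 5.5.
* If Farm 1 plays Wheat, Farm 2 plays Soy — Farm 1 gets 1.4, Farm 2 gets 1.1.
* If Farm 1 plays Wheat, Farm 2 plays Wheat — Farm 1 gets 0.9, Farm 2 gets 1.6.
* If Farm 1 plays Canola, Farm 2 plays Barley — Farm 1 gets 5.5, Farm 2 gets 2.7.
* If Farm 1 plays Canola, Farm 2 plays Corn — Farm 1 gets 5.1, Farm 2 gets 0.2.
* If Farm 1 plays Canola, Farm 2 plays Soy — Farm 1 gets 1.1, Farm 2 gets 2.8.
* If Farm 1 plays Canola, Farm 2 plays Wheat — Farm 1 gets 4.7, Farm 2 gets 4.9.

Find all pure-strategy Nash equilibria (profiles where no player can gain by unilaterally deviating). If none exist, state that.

Mark each player's best response to every combination of opponents' strategies; a profile where every player is best-responding is a pure Nash equilibrium.
Farm 1 against Barley: payoffs 4.6, 4.5, 4.8, 3.1, 5.5 → best response Canola.
Farm 1 against Corn: payoffs 5.9, 1.7, 2.2, 4.5, 5.1 → best response Barley.
Farm 1 against Soy: payoffs 4.8, 0.2, 0, 1.4, 1.1 → best response Barley.
Farm 1 against Wheat: payoffs 2.2, 2, 3.3, 0.9, 4.7 → best response Canola.
Farm 2 against Barley: payoffs 0.9, 5.1, 2.6, 1.1 → best response Corn.
Farm 2 against Corn: payoffs 0.1, 3.3, 0.3, 5.6 → best response Wheat.
Farm 2 against Soy: payoffs 5.4, 2.4, 0.4, 2.6 → best response Barley.
Farm 2 against Wheat: payoffs 5.6, 5.5, 1.1, 1.6 → best response Barley.
Farm 2 against Canola: payoffs 2.7, 0.2, 2.8, 4.9 → best response Wheat.
Mutual best responses: (Barley, Corn); (Canola, Wheat).

The pure Nash equilibria are (Barley, Corn), (Canola, Wheat).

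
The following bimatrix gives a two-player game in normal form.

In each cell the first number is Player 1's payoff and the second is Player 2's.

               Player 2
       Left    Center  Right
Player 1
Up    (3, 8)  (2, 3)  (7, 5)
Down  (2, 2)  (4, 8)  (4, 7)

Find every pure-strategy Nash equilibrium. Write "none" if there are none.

Pure-strategy Nash equilibria: (Up, Left) and (Down, Center)

(Up, Left): Player 1 gets 3, best alternative 2; Player 2 gets 8, best alternative 5. No profitable deviation — NE.
(Up, Center): Player 1 can switch to Down (2 → 4). Not NE.
(Up, Right): Player 2 can switch to Left (5 → 8). Not NE.
(Down, Left): Player 1 can switch to Up (2 → 3). Not NE.
(Down, Center): Player 1 gets 4, best alternative 2; Player 2 gets 8, best alternative 7. No profitable deviation — NE.
(Down, Right): Player 1 can switch to Up (4 → 7). Not NE.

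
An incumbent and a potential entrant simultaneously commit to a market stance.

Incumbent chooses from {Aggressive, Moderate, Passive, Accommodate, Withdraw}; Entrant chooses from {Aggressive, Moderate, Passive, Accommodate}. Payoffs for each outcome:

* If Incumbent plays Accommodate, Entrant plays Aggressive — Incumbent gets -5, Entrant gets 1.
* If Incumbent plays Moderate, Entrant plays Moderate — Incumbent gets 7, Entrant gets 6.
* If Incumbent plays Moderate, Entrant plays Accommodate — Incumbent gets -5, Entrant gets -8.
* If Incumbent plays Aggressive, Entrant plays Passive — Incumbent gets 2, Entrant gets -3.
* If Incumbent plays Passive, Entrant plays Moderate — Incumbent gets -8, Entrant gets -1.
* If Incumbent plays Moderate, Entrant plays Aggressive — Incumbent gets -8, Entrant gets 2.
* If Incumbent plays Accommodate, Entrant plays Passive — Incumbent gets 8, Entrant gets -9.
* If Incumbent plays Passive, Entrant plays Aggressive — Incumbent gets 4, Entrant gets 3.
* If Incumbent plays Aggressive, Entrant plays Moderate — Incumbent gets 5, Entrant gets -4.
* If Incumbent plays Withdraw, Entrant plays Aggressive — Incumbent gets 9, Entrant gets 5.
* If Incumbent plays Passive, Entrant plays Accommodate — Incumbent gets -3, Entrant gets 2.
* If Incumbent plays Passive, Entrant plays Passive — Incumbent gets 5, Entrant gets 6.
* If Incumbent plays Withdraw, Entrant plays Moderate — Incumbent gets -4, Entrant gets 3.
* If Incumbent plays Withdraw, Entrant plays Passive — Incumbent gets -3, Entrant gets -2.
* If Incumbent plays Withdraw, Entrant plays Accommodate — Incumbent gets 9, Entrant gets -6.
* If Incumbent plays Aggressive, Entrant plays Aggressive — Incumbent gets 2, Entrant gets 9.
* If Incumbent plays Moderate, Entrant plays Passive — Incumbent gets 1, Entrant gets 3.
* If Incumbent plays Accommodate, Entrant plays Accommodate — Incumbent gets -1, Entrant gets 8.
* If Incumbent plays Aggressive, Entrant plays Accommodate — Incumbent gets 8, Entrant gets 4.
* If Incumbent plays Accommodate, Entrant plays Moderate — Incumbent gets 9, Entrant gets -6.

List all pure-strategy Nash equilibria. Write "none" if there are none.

Pure NE: (Withdraw, Aggressive)

(Aggressive, Aggressive): Incumbent can switch to Passive (2 → 4). Not NE.
(Aggressive, Moderate): Incumbent can switch to Moderate (5 → 7). Not NE.
(Aggressive, Passive): Incumbent can switch to Passive (2 → 5). Not NE.
(Aggressive, Accommodate): Incumbent can switch to Withdraw (8 → 9). Not NE.
(Moderate, Aggressive): Incumbent can switch to Aggressive (-8 → 2). Not NE.
(Moderate, Moderate): Incumbent can switch to Accommodate (7 → 9). Not NE.
(Moderate, Passive): Incumbent can switch to Aggressive (1 → 2). Not NE.
(Moderate, Accommodate): Incumbent can switch to Aggressive (-5 → 8). Not NE.
(Passive, Aggressive): Incumbent can switch to Withdraw (4 → 9). Not NE.
(Passive, Moderate): Incumbent can switch to Aggressive (-8 → 5). Not NE.
(Withdraw, Aggressive): Incumbent gets 9, best alternative 4; Entrant gets 5, best alternative 3. No profitable deviation — NE.
(The remaining 9 profiles each have a profitable deviation by the same check.)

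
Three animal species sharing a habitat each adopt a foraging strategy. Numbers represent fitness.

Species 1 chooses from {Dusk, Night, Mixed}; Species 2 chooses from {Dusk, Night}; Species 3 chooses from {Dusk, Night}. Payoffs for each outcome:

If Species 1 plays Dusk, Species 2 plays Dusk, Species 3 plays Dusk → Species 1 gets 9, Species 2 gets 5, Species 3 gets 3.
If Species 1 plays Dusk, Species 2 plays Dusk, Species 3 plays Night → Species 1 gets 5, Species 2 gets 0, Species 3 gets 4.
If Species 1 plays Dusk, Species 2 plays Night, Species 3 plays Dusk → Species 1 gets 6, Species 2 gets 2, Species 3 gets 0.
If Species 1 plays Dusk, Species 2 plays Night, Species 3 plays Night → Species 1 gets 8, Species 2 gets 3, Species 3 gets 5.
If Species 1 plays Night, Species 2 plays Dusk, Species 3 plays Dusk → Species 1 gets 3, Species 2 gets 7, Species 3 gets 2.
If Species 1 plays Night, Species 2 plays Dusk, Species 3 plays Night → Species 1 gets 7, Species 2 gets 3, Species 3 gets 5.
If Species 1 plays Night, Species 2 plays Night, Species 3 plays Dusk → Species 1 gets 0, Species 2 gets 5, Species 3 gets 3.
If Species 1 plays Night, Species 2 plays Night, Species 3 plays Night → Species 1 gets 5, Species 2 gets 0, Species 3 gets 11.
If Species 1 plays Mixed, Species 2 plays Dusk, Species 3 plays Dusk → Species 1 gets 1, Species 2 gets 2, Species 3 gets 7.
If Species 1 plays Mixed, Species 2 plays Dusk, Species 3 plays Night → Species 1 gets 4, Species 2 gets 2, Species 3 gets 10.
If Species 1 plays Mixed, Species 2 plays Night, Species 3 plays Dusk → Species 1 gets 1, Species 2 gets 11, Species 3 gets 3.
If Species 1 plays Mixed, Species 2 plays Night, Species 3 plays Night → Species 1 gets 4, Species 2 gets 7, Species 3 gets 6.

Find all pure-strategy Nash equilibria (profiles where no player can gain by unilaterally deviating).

Species 1 against (Dusk, Dusk): payoffs 9, 3, 1 → best response Dusk.
Species 1 against (Dusk, Night): payoffs 5, 7, 4 → best response Night.
Species 1 against (Night, Dusk): payoffs 6, 0, 1 → best response Dusk.
Species 1 against (Night, Night): payoffs 8, 5, 4 → best response Dusk.
Species 2 against (Dusk, Dusk): payoffs 5, 2 → best response Dusk.
Species 2 against (Dusk, Night): payoffs 0, 3 → best response Night.
Species 2 against (Night, Dusk): payoffs 7, 5 → best response Dusk.
Species 2 against (Night, Night): payoffs 3, 0 → best response Dusk.
Species 2 against (Mixed, Dusk): payoffs 2, 11 → best response Night.
Species 2 against (Mixed, Night): payoffs 2, 7 → best response Night.
Species 3 against (Dusk, Dusk): payoffs 3, 4 → best response Night.
Species 3 against (Dusk, Night): payoffs 0, 5 → best response Night.
Species 3 against (Night, Dusk): payoffs 2, 5 → best response Night.
Species 3 against (Night, Night): payoffs 3, 11 → best response Night.
Species 3 against (Mixed, Dusk): payoffs 7, 10 → best response Night.
Species 3 against (Mixed, Night): payoffs 3, 6 → best response Night.
Mutual best responses: (Dusk, Night, Night); (Night, Dusk, Night).

Pure-strategy Nash equilibria: (Dusk, Night, Night) and (Night, Dusk, Night)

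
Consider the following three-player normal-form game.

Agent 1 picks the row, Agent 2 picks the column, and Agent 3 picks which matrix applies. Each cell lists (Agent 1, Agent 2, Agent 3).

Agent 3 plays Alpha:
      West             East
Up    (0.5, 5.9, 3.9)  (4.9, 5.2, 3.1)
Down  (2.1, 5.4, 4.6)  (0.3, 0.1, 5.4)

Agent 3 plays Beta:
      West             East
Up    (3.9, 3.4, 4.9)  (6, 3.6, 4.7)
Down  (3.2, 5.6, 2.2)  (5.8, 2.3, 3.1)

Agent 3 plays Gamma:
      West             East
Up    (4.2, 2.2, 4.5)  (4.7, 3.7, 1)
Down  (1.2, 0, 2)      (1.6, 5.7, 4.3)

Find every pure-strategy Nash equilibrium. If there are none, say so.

(Up, East, Beta); (Down, West, Alpha)

(Up, West, Alpha): Agent 1 can switch to Down (0.5 → 2.1). Not NE.
(Up, West, Beta): Agent 2 can switch to East (3.4 → 3.6). Not NE.
(Up, West, Gamma): Agent 2 can switch to East (2.2 → 3.7). Not NE.
(Up, East, Alpha): Agent 2 can switch to West (5.2 → 5.9). Not NE.
(Up, East, Beta): Agent 1 gets 6, best alternative 5.8; Agent 2 gets 3.6, best alternative 3.4; Agent 3 gets 4.7, best alternative 3.1. No profitable deviation — NE.
(Up, East, Gamma): Agent 3 can switch to Alpha (1 → 3.1). Not NE.
(Down, West, Alpha): Agent 1 gets 2.1, best alternative 0.5; Agent 2 gets 5.4, best alternative 0.1; Agent 3 gets 4.6, best alternative 2.2. No profitable deviation — NE.
(Down, West, Beta): Agent 1 can switch to Up (3.2 → 3.9). Not NE.
(The remaining 4 profiles each have a profitable deviation by the same check.)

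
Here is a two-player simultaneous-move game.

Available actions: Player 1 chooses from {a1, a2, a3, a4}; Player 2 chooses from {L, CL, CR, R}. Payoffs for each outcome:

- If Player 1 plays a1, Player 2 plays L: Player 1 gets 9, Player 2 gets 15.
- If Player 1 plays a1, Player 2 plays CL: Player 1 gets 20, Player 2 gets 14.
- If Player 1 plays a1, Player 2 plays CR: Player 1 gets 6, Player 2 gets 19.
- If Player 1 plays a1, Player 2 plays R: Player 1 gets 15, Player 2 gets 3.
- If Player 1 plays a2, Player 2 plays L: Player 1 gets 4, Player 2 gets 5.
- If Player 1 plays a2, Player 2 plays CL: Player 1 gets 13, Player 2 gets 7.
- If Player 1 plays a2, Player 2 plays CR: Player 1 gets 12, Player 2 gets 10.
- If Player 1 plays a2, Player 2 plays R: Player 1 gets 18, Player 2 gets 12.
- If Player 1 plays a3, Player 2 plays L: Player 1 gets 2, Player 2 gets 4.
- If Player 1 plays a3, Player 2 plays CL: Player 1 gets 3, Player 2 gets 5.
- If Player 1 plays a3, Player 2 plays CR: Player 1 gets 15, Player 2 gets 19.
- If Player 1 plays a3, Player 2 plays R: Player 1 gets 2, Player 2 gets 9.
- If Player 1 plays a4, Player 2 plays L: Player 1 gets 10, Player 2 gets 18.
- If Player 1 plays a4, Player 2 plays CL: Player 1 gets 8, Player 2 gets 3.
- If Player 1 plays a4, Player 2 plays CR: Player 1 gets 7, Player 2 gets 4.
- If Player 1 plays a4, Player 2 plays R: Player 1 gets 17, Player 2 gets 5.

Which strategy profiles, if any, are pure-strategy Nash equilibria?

Mark each player's best response to every combination of opponents' strategies; a profile where every player is best-responding is a pure Nash equilibrium.
Player 1 against L: payoffs 9, 4, 2, 10 → best response a4.
Player 1 against CL: payoffs 20, 13, 3, 8 → best response a1.
Player 1 against CR: payoffs 6, 12, 15, 7 → best response a3.
Player 1 against R: payoffs 15, 18, 2, 17 → best response a2.
Player 2 against a1: payoffs 15, 14, 19, 3 → best response CR.
Player 2 against a2: payoffs 5, 7, 10, 12 → best response R.
Player 2 against a3: payoffs 4, 5, 19, 9 → best response CR.
Player 2 against a4: payoffs 18, 3, 4, 5 → best response L.
Mutual best responses: (a2, R); (a3, CR); (a4, L).

The pure Nash equilibria are (a2, R) and (a3, CR) and (a4, L).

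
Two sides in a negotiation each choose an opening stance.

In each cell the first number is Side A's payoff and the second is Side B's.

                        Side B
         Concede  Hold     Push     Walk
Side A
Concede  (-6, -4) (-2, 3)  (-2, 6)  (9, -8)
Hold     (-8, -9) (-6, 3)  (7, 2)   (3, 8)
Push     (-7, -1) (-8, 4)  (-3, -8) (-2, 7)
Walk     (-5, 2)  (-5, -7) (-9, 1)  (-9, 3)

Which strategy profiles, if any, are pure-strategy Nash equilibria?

This game has no pure Nash equilibrium.

Side A against Concede: payoffs -6, -8, -7, -5 → best response Walk.
Side A against Hold: payoffs -2, -6, -8, -5 → best response Concede.
Side A against Push: payoffs -2, 7, -3, -9 → best response Hold.
Side A against Walk: payoffs 9, 3, -2, -9 → best response Concede.
Side B against Concede: payoffs -4, 3, 6, -8 → best response Push.
Side B against Hold: payoffs -9, 3, 2, 8 → best response Walk.
Side B against Push: payoffs -1, 4, -8, 7 → best response Walk.
Side B against Walk: payoffs 2, -7, 1, 3 → best response Walk.
No profile is a mutual best response for all players.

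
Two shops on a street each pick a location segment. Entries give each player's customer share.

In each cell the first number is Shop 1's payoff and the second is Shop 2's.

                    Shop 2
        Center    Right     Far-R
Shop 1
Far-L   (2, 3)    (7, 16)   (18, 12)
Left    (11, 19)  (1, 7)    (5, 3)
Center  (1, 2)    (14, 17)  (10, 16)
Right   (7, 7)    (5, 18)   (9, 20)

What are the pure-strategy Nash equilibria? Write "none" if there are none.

Shop 1 against Center: payoffs 2, 11, 1, 7 → best response Left.
Shop 1 against Right: payoffs 7, 1, 14, 5 → best response Center.
Shop 1 against Far-R: payoffs 18, 5, 10, 9 → best response Far-L.
Shop 2 against Far-L: payoffs 3, 16, 12 → best response Right.
Shop 2 against Left: payoffs 19, 7, 3 → best response Center.
Shop 2 against Center: payoffs 2, 17, 16 → best response Right.
Shop 2 against Right: payoffs 7, 18, 20 → best response Far-R.
Mutual best responses: (Left, Center); (Center, Right).

(Left, Center) and (Center, Right)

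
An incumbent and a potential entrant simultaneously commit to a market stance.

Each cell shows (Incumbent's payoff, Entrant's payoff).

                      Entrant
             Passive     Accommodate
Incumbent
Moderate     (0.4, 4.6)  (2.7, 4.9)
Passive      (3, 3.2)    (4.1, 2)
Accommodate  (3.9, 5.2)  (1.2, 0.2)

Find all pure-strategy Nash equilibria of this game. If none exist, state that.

The unique pure-strategy Nash equilibrium is (Accommodate, Passive).

Check each profile: it is a Nash equilibrium iff no player can strictly gain by switching unilaterally.
(Moderate, Passive): Incumbent can switch to Passive (0.4 → 3). Not NE.
(Moderate, Accommodate): Incumbent can switch to Passive (2.7 → 4.1). Not NE.
(Passive, Passive): Incumbent can switch to Accommodate (3 → 3.9). Not NE.
(Passive, Accommodate): Entrant can switch to Passive (2 → 3.2). Not NE.
(Accommodate, Passive): Incumbent gets 3.9, best alternative 3; Entrant gets 5.2, best alternative 0.2. No profitable deviation — NE.
(Accommodate, Accommodate): Incumbent can switch to Moderate (1.2 → 2.7). Not NE.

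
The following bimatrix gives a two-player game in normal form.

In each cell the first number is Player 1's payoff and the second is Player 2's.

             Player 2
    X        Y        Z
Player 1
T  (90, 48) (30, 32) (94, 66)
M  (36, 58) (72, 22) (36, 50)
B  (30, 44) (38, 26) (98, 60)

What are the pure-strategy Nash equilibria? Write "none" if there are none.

The unique pure-strategy Nash equilibrium is (B, Z).

(T, X): Player 2 can switch to Z (48 → 66). Not NE.
(T, Y): Player 1 can switch to M (30 → 72). Not NE.
(T, Z): Player 1 can switch to B (94 → 98). Not NE.
(M, X): Player 1 can switch to T (36 → 90). Not NE.
(M, Y): Player 2 can switch to X (22 → 58). Not NE.
(M, Z): Player 1 can switch to T (36 → 94). Not NE.
(B, Z): Player 1 gets 98, best alternative 94; Player 2 gets 60, best alternative 44. No profitable deviation — NE.
(The remaining 2 profiles each have a profitable deviation by the same check.)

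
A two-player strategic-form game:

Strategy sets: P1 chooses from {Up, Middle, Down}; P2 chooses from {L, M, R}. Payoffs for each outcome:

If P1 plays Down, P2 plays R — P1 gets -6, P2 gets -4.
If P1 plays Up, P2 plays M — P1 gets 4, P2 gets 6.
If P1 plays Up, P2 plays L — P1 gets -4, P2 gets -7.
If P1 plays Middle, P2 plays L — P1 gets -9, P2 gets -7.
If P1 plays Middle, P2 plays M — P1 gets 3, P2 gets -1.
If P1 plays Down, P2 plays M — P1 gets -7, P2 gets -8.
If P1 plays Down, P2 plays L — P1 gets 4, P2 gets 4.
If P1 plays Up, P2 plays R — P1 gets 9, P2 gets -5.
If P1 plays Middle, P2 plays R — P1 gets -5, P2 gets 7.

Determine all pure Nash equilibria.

(Up, M), (Down, L)

(Up, L): P1 can switch to Down (-4 → 4). Not NE.
(Up, M): P1 gets 4, best alternative 3; P2 gets 6, best alternative -5. No profitable deviation — NE.
(Up, R): P2 can switch to M (-5 → 6). Not NE.
(Middle, L): P1 can switch to Up (-9 → -4). Not NE.
(Middle, M): P1 can switch to Up (3 → 4). Not NE.
(Middle, R): P1 can switch to Up (-5 → 9). Not NE.
(Down, L): P1 gets 4, best alternative -4; P2 gets 4, best alternative -4. No profitable deviation — NE.
(Down, M): P1 can switch to Up (-7 → 4). Not NE.
(Down, R): P1 can switch to Up (-6 → 9). Not NE.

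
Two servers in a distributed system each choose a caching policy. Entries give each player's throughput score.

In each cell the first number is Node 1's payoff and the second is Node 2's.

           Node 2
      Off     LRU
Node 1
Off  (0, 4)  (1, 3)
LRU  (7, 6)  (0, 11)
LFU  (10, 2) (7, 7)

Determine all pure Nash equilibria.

(LFU, LRU)

Node 1 against Off: payoffs 0, 7, 10 → best response LFU.
Node 1 against LRU: payoffs 1, 0, 7 → best response LFU.
Node 2 against Off: payoffs 4, 3 → best response Off.
Node 2 against LRU: payoffs 6, 11 → best response LRU.
Node 2 against LFU: payoffs 2, 7 → best response LRU.
Mutual best responses: (LFU, LRU).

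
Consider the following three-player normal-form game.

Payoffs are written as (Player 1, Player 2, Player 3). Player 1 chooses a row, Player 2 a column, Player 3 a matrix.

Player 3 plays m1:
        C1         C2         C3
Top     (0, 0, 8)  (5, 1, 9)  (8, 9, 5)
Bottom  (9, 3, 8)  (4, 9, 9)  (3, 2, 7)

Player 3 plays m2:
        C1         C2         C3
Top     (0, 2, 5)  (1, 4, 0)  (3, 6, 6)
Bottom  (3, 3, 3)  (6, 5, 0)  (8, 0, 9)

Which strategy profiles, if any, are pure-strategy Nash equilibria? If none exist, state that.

none

Player 1 against (C1, m1): payoffs 0, 9 → best response Bottom.
Player 1 against (C1, m2): payoffs 0, 3 → best response Bottom.
Player 1 against (C2, m1): payoffs 5, 4 → best response Top.
Player 1 against (C2, m2): payoffs 1, 6 → best response Bottom.
Player 1 against (C3, m1): payoffs 8, 3 → best response Top.
Player 1 against (C3, m2): payoffs 3, 8 → best response Bottom.
Player 2 against (Top, m1): payoffs 0, 1, 9 → best response C3.
Player 2 against (Top, m2): payoffs 2, 4, 6 → best response C3.
Player 2 against (Bottom, m1): payoffs 3, 9, 2 → best response C2.
Player 2 against (Bottom, m2): payoffs 3, 5, 0 → best response C2.
Player 3 against (Top, C1): payoffs 8, 5 → best response m1.
Player 3 against (Top, C2): payoffs 9, 0 → best response m1.
Player 3 against (Top, C3): payoffs 5, 6 → best response m2.
Player 3 against (Bottom, C1): payoffs 8, 3 → best response m1.
Player 3 against (Bottom, C2): payoffs 9, 0 → best response m1.
Player 3 against (Bottom, C3): payoffs 7, 9 → best response m2.
No profile is a mutual best response for all players.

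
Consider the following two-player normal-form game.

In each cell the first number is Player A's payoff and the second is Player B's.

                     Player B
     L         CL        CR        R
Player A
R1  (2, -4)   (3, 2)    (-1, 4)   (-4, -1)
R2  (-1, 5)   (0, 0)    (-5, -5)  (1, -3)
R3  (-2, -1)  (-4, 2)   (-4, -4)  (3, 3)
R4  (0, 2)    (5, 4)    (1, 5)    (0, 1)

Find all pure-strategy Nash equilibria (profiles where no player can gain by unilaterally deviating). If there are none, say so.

The pure Nash equilibria are (R3, R) and (R4, CR).

Mark each player's best response to every combination of opponents' strategies; a profile where every player is best-responding is a pure Nash equilibrium.
Player A against L: payoffs 2, -1, -2, 0 → best response R1.
Player A against CL: payoffs 3, 0, -4, 5 → best response R4.
Player A against CR: payoffs -1, -5, -4, 1 → best response R4.
Player A against R: payoffs -4, 1, 3, 0 → best response R3.
Player B against R1: payoffs -4, 2, 4, -1 → best response CR.
Player B against R2: payoffs 5, 0, -5, -3 → best response L.
Player B against R3: payoffs -1, 2, -4, 3 → best response R.
Player B against R4: payoffs 2, 4, 5, 1 → best response CR.
Mutual best responses: (R3, R); (R4, CR).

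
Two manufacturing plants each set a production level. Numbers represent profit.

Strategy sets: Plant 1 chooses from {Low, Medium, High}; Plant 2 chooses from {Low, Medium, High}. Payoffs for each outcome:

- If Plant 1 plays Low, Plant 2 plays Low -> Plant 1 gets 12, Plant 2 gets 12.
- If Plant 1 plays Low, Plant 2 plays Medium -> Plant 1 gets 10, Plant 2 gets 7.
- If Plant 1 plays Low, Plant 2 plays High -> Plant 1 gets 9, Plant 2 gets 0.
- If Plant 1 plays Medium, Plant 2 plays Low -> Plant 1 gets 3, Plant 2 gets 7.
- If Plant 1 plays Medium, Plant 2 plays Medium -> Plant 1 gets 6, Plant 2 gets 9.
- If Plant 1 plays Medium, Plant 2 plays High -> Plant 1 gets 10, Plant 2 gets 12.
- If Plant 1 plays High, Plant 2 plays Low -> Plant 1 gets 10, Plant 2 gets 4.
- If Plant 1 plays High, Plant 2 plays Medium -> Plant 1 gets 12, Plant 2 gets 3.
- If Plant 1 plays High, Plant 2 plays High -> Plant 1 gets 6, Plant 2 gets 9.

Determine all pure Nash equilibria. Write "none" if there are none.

Mark each player's best response to every combination of opponents' strategies; a profile where every player is best-responding is a pure Nash equilibrium.
Plant 1 against Low: payoffs 12, 3, 10 → best response Low.
Plant 1 against Medium: payoffs 10, 6, 12 → best response High.
Plant 1 against High: payoffs 9, 10, 6 → best response Medium.
Plant 2 against Low: payoffs 12, 7, 0 → best response Low.
Plant 2 against Medium: payoffs 7, 9, 12 → best response High.
Plant 2 against High: payoffs 4, 3, 9 → best response High.
Mutual best responses: (Low, Low); (Medium, High).

(Low, Low); (Medium, High)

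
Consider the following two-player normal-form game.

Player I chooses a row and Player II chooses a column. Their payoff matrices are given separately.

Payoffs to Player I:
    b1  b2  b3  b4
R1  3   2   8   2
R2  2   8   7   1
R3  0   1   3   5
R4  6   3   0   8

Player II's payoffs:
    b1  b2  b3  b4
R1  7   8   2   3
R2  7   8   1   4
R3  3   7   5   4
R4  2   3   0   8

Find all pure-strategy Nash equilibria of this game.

(R1, b1): Player I can switch to R4 (3 → 6). Not NE.
(R1, b2): Player I can switch to R2 (2 → 8). Not NE.
(R1, b3): Player II can switch to b1 (2 → 7). Not NE.
(R1, b4): Player I can switch to R3 (2 → 5). Not NE.
(R2, b1): Player I can switch to R1 (2 → 3). Not NE.
(R2, b2): Player I gets 8, best alternative 3; Player II gets 8, best alternative 7. No profitable deviation — NE.
(R2, b3): Player I can switch to R1 (7 → 8). Not NE.
(R4, b4): Player I gets 8, best alternative 5; Player II gets 8, best alternative 3. No profitable deviation — NE.
(The remaining 8 profiles each have a profitable deviation by the same check.)

Pure-strategy Nash equilibria: (R2, b2); (R4, b4)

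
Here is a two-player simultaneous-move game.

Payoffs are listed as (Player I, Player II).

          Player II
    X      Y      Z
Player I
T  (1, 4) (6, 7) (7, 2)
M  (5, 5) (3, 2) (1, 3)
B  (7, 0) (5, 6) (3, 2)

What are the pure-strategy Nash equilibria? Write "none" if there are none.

Pure NE: (T, Y)

Player I against X: payoffs 1, 5, 7 → best response B.
Player I against Y: payoffs 6, 3, 5 → best response T.
Player I against Z: payoffs 7, 1, 3 → best response T.
Player II against T: payoffs 4, 7, 2 → best response Y.
Player II against M: payoffs 5, 2, 3 → best response X.
Player II against B: payoffs 0, 6, 2 → best response Y.
Mutual best responses: (T, Y).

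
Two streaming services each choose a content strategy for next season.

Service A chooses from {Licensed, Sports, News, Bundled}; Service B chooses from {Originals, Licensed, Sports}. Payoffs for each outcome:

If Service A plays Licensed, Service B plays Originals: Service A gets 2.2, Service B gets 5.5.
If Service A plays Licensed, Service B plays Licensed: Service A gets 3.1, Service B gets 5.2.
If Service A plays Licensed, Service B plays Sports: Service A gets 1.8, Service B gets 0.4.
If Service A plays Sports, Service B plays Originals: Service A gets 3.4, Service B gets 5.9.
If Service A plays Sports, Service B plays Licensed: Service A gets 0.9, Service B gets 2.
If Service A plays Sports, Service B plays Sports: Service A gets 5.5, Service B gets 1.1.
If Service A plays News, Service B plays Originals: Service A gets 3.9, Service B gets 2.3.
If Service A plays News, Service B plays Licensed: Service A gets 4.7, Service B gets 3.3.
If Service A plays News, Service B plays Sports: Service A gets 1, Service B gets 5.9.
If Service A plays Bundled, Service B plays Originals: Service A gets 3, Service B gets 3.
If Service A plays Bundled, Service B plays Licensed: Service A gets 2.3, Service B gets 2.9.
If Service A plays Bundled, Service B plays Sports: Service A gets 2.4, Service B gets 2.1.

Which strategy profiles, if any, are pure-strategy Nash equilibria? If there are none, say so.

(Licensed, Originals): Service A can switch to Sports (2.2 → 3.4). Not NE.
(Licensed, Licensed): Service A can switch to News (3.1 → 4.7). Not NE.
(Licensed, Sports): Service A can switch to Sports (1.8 → 5.5). Not NE.
(Sports, Originals): Service A can switch to News (3.4 → 3.9). Not NE.
(Sports, Licensed): Service A can switch to Licensed (0.9 → 3.1). Not NE.
(Sports, Sports): Service B can switch to Originals (1.1 → 5.9). Not NE.
(News, Originals): Service B can switch to Licensed (2.3 → 3.3). Not NE.
(News, Licensed): Service B can switch to Sports (3.3 → 5.9). Not NE.
(The remaining 4 profiles each have a profitable deviation by the same check.)

This game has no pure Nash equilibrium.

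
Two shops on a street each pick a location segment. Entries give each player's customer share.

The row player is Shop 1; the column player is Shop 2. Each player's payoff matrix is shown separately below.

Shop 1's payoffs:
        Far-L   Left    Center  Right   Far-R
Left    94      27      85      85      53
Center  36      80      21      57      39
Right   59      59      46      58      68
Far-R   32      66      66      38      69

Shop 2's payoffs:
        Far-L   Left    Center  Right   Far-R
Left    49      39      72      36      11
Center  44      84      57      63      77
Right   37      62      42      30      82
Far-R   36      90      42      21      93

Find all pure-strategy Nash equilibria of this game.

(Left, Center); (Center, Left); (Far-R, Far-R)

For each strategy profile, look for a profitable unilateral deviation.
(Left, Far-L): Shop 2 can switch to Center (49 → 72). Not NE.
(Left, Left): Shop 1 can switch to Center (27 → 80). Not NE.
(Left, Center): Shop 1 gets 85, best alternative 66; Shop 2 gets 72, best alternative 49. No profitable deviation — NE.
(Left, Right): Shop 2 can switch to Far-L (36 → 49). Not NE.
(Left, Far-R): Shop 1 can switch to Right (53 → 68). Not NE.
(Center, Far-L): Shop 1 can switch to Left (36 → 94). Not NE.
(Center, Left): Shop 1 gets 80, best alternative 66; Shop 2 gets 84, best alternative 77. No profitable deviation — NE.
(Center, Center): Shop 1 can switch to Left (21 → 85). Not NE.
(Center, Right): Shop 1 can switch to Left (57 → 85). Not NE.
(Center, Far-R): Shop 1 can switch to Left (39 → 53). Not NE.
(Right, Far-L): Shop 1 can switch to Left (59 → 94). Not NE.
(Right, Left): Shop 1 can switch to Center (59 → 80). Not NE.
(Right, Center): Shop 1 can switch to Left (46 → 85). Not NE.
(Right, Right): Shop 1 can switch to Left (58 → 85). Not NE.
(Far-R, Far-R): Shop 1 gets 69, best alternative 68; Shop 2 gets 93, best alternative 90. No profitable deviation — NE.
(The remaining 5 profiles each have a profitable deviation by the same check.)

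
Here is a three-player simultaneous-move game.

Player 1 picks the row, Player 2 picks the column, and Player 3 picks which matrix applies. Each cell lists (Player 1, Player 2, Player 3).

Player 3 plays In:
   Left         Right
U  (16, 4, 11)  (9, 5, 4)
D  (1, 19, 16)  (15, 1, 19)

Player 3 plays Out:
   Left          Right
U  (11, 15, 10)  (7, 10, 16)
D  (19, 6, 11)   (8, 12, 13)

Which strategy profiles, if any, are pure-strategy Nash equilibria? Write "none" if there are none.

This game has no pure Nash equilibrium.

(U, Left, In): Player 2 can switch to Right (4 → 5). Not NE.
(U, Left, Out): Player 1 can switch to D (11 → 19). Not NE.
(U, Right, In): Player 1 can switch to D (9 → 15). Not NE.
(U, Right, Out): Player 1 can switch to D (7 → 8). Not NE.
(D, Left, In): Player 1 can switch to U (1 → 16). Not NE.
(D, Left, Out): Player 2 can switch to Right (6 → 12). Not NE.
(The remaining 2 profiles each have a profitable deviation by the same check.)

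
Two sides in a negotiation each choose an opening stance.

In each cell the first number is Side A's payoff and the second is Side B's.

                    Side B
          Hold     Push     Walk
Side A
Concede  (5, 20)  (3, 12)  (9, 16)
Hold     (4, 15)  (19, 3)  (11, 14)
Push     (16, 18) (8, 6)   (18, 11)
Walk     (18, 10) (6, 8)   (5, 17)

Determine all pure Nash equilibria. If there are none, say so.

Side A against Hold: payoffs 5, 4, 16, 18 → best response Walk.
Side A against Push: payoffs 3, 19, 8, 6 → best response Hold.
Side A against Walk: payoffs 9, 11, 18, 5 → best response Push.
Side B against Concede: payoffs 20, 12, 16 → best response Hold.
Side B against Hold: payoffs 15, 3, 14 → best response Hold.
Side B against Push: payoffs 18, 6, 11 → best response Hold.
Side B against Walk: payoffs 10, 8, 17 → best response Walk.
No profile is a mutual best response for all players.

There is no pure-strategy Nash equilibrium.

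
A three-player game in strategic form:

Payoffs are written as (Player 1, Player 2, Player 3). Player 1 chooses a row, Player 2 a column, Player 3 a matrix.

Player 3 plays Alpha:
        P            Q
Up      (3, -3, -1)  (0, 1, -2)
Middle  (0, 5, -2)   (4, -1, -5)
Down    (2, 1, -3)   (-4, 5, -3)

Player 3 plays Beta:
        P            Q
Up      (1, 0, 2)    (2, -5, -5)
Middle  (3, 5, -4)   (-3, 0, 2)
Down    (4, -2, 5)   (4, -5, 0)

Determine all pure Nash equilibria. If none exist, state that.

Player 1 against (P, Alpha): payoffs 3, 0, 2 → best response Up.
Player 1 against (P, Beta): payoffs 1, 3, 4 → best response Down.
Player 1 against (Q, Alpha): payoffs 0, 4, -4 → best response Middle.
Player 1 against (Q, Beta): payoffs 2, -3, 4 → best response Down.
Player 2 against (Up, Alpha): payoffs -3, 1 → best response Q.
Player 2 against (Up, Beta): payoffs 0, -5 → best response P.
Player 2 against (Middle, Alpha): payoffs 5, -1 → best response P.
Player 2 against (Middle, Beta): payoffs 5, 0 → best response P.
Player 2 against (Down, Alpha): payoffs 1, 5 → best response Q.
Player 2 against (Down, Beta): payoffs -2, -5 → best response P.
Player 3 against (Up, P): payoffs -1, 2 → best response Beta.
Player 3 against (Up, Q): payoffs -2, -5 → best response Alpha.
Player 3 against (Middle, P): payoffs -2, -4 → best response Alpha.
Player 3 against (Middle, Q): payoffs -5, 2 → best response Beta.
Player 3 against (Down, P): payoffs -3, 5 → best response Beta.
Player 3 against (Down, Q): payoffs -3, 0 → best response Beta.
Mutual best responses: (Down, P, Beta).

Pure NE: (Down, P, Beta)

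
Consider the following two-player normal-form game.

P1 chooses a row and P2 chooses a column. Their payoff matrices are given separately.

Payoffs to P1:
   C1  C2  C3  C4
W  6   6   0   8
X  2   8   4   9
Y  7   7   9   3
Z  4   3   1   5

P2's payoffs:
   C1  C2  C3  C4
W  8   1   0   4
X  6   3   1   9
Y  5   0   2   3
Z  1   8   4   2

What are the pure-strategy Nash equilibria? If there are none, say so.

(X, C4), (Y, C1)

Mark each player's best response to every combination of opponents' strategies; a profile where every player is best-responding is a pure Nash equilibrium.
P1 against C1: payoffs 6, 2, 7, 4 → best response Y.
P1 against C2: payoffs 6, 8, 7, 3 → best response X.
P1 against C3: payoffs 0, 4, 9, 1 → best response Y.
P1 against C4: payoffs 8, 9, 3, 5 → best response X.
P2 against W: payoffs 8, 1, 0, 4 → best response C1.
P2 against X: payoffs 6, 3, 1, 9 → best response C4.
P2 against Y: payoffs 5, 0, 2, 3 → best response C1.
P2 against Z: payoffs 1, 8, 4, 2 → best response C2.
Mutual best responses: (X, C4); (Y, C1).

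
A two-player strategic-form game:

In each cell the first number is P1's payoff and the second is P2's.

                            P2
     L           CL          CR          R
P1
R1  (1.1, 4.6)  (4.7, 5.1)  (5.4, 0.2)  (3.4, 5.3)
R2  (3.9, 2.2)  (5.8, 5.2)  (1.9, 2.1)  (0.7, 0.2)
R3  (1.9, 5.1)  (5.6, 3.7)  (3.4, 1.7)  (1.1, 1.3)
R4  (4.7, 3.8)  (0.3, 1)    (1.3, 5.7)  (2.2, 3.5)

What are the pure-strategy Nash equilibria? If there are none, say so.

P1 against L: payoffs 1.1, 3.9, 1.9, 4.7 → best response R4.
P1 against CL: payoffs 4.7, 5.8, 5.6, 0.3 → best response R2.
P1 against CR: payoffs 5.4, 1.9, 3.4, 1.3 → best response R1.
P1 against R: payoffs 3.4, 0.7, 1.1, 2.2 → best response R1.
P2 against R1: payoffs 4.6, 5.1, 0.2, 5.3 → best response R.
P2 against R2: payoffs 2.2, 5.2, 2.1, 0.2 → best response CL.
P2 against R3: payoffs 5.1, 3.7, 1.7, 1.3 → best response L.
P2 against R4: payoffs 3.8, 1, 5.7, 3.5 → best response CR.
Mutual best responses: (R1, R); (R2, CL).

(R1, R), (R2, CL)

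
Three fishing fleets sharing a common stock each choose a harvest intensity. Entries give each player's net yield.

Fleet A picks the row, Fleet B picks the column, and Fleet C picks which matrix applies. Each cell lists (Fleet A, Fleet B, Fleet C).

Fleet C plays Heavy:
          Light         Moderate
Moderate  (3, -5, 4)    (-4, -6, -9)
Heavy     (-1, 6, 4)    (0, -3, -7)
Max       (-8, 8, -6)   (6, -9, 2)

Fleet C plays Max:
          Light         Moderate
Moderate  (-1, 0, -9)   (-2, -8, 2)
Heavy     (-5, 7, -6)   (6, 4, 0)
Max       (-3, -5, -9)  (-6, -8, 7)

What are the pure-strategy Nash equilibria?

Pure NE: (Moderate, Light, Heavy)

Fleet A against (Light, Heavy): payoffs 3, -1, -8 → best response Moderate.
Fleet A against (Light, Max): payoffs -1, -5, -3 → best response Moderate.
Fleet A against (Moderate, Heavy): payoffs -4, 0, 6 → best response Max.
Fleet A against (Moderate, Max): payoffs -2, 6, -6 → best response Heavy.
Fleet B against (Moderate, Heavy): payoffs -5, -6 → best response Light.
Fleet B against (Moderate, Max): payoffs 0, -8 → best response Light.
Fleet B against (Heavy, Heavy): payoffs 6, -3 → best response Light.
Fleet B against (Heavy, Max): payoffs 7, 4 → best response Light.
Fleet B against (Max, Heavy): payoffs 8, -9 → best response Light.
Fleet B against (Max, Max): payoffs -5, -8 → best response Light.
Fleet C against (Moderate, Light): payoffs 4, -9 → best response Heavy.
Fleet C against (Moderate, Moderate): payoffs -9, 2 → best response Max.
Fleet C against (Heavy, Light): payoffs 4, -6 → best response Heavy.
Fleet C against (Heavy, Moderate): payoffs -7, 0 → best response Max.
Fleet C against (Max, Light): payoffs -6, -9 → best response Heavy.
Fleet C against (Max, Moderate): payoffs 2, 7 → best response Max.
Mutual best responses: (Moderate, Light, Heavy).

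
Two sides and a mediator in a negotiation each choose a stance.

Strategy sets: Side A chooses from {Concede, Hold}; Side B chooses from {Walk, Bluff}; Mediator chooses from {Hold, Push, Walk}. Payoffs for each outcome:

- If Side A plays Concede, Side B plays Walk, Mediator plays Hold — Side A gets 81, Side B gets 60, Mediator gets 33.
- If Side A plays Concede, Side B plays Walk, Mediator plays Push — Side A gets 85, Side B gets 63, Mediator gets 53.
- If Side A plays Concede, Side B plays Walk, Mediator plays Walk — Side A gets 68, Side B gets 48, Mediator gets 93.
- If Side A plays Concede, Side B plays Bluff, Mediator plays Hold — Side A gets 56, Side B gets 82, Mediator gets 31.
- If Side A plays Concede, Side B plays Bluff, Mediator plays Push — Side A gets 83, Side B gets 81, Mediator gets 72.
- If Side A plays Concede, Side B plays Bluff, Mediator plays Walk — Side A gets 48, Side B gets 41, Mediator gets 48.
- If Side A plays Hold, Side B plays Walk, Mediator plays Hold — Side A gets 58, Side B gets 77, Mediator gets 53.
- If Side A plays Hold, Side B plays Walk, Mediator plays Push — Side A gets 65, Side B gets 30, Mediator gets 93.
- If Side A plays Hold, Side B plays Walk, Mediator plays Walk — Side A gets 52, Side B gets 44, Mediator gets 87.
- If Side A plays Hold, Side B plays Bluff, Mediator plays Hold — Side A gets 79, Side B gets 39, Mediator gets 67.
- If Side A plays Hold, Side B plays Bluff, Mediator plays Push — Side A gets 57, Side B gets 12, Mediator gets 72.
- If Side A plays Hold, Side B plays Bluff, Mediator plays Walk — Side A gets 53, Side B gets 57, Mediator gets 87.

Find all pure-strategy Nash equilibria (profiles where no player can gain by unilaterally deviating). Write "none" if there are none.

Mark each player's best response to every combination of opponents' strategies; a profile where every player is best-responding is a pure Nash equilibrium.
Side A against (Walk, Hold): payoffs 81, 58 → best response Concede.
Side A against (Walk, Push): payoffs 85, 65 → best response Concede.
Side A against (Walk, Walk): payoffs 68, 52 → best response Concede.
Side A against (Bluff, Hold): payoffs 56, 79 → best response Hold.
Side A against (Bluff, Push): payoffs 83, 57 → best response Concede.
Side A against (Bluff, Walk): payoffs 48, 53 → best response Hold.
Side B against (Concede, Hold): payoffs 60, 82 → best response Bluff.
Side B against (Concede, Push): payoffs 63, 81 → best response Bluff.
Side B against (Concede, Walk): payoffs 48, 41 → best response Walk.
Side B against (Hold, Hold): payoffs 77, 39 → best response Walk.
Side B against (Hold, Push): payoffs 30, 12 → best response Walk.
Side B against (Hold, Walk): payoffs 44, 57 → best response Bluff.
Mediator against (Concede, Walk): payoffs 33, 53, 93 → best response Walk.
Mediator against (Concede, Bluff): payoffs 31, 72, 48 → best response Push.
Mediator against (Hold, Walk): payoffs 53, 93, 87 → best response Push.
Mediator against (Hold, Bluff): payoffs 67, 72, 87 → best response Walk.
Mutual best responses: (Concede, Walk, Walk); (Concede, Bluff, Push); (Hold, Bluff, Walk).

Pure-strategy Nash equilibria: (Concede, Walk, Walk) and (Concede, Bluff, Push) and (Hold, Bluff, Walk)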